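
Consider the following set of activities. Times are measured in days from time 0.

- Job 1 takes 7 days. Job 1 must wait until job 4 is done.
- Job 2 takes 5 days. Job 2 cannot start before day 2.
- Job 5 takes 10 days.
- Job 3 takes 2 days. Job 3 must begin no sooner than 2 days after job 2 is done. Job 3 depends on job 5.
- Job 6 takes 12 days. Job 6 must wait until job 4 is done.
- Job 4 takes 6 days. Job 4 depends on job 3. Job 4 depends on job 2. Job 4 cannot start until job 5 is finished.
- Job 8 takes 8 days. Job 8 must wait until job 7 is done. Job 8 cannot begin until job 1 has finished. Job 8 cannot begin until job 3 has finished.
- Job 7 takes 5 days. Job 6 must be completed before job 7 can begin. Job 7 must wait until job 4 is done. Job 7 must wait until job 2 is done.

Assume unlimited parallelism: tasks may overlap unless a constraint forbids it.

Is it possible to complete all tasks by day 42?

No

Nothing blocks job 5, so it runs from day 0 to day 10.
Job 2 waits on its own release at day 2, so it starts at day 2 and finishes at 2 + 5 = day 7.
Job 3 cannot start until job 2 (finishes day 7, plus 2-day gap → day 9); job 5 (finishes day 10). The controlling bound is day 10, so job 3 finishes at 10 + 2 = day 12.
Job 4 has to wait for job 3 (finishes day 12); job 2 (finishes day 7); job 5 (finishes day 10). The latest of these is day 12, so job 4 runs day 12 to 12 + 6 = day 18.
Job 6 cannot begin until job 4 (finishes day 18). It runs from day 18 to 18 + 12 = day 30.
Job 7 has to wait for job 6 (finishes day 30); job 4 (finishes day 18); job 2 (finishes day 7). The latest of these is day 30, so job 7 runs day 30 to 30 + 5 = day 35.
Job 1 waits on job 4 (finishes day 18), so it starts at day 18 and finishes at 18 + 7 = day 25.
For job 8: job 7 (finishes day 35); job 1 (finishes day 25); job 3 (finishes day 12). Taking the maximum gives a start of day 35, and it finishes at 35 + 8 = day 43.
The earliest everything can be done is day 43, which is after the deadline of 42, so it is not possible.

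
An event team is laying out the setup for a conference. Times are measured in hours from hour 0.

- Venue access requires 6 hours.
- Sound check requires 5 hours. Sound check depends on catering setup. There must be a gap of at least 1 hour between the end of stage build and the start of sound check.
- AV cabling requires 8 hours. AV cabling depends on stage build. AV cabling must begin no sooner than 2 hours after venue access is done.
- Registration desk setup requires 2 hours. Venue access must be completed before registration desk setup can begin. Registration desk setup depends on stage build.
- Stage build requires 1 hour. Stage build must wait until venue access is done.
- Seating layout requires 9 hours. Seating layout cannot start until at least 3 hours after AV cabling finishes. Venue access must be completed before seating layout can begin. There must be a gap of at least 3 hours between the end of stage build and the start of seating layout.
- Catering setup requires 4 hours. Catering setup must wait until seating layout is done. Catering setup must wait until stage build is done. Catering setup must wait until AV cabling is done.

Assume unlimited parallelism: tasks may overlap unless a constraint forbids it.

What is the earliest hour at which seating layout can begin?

19

Nothing blocks venue access, so it runs from hour 0 to hour 6.
Stage build cannot begin until venue access (finishes hour 6). It runs from hour 6 to 6 + 1 = hour 7.
AV cabling cannot start until stage build (finishes hour 7); venue access (finishes hour 6, plus 2-hour gap → hour 8). The controlling bound is hour 8, so AV cabling finishes at 8 + 8 = hour 16.
Seating layout waits on AV cabling (finishes hour 16, plus 3-hour gap → hour 19); venue access (finishes hour 6); stage build (finishes hour 7, plus 3-hour gap → hour 10). The latest of these is hour 19, which is the earliest seating layout can start.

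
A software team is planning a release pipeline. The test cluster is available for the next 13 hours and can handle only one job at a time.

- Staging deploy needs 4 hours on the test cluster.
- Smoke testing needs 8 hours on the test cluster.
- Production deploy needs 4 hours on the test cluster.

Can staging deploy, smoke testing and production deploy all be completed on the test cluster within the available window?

No

Running back to back, the jobs need 4 + 8 + 4 = 16 hours on the test cluster.
Since 16 > 13, they cannot all fit.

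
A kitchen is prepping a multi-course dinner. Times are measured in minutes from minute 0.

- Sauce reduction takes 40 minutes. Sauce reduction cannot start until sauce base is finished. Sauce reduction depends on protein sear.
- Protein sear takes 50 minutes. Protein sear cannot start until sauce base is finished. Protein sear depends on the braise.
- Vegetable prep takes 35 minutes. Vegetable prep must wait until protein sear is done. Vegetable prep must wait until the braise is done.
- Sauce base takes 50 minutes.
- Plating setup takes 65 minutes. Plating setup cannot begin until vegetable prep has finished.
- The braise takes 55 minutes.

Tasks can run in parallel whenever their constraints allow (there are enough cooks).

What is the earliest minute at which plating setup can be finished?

Nothing blocks the braise, so it runs from minute 0 to minute 55.
Sauce base can start immediately at minute 0; it finishes at minute 50.
Protein sear has to wait for sauce base (finishes minute 50); the braise (finishes minute 55). The latest of these is minute 55, so protein sear runs minute 55 to 55 + 50 = minute 105.
For vegetable prep: protein sear (finishes minute 105); the braise (finishes minute 55). Taking the maximum gives a start of minute 105, and it finishes at 105 + 35 = minute 140.
Plating setup cannot begin until vegetable prep (finishes minute 140). It runs from minute 140 to 140 + 65 = minute 205.

205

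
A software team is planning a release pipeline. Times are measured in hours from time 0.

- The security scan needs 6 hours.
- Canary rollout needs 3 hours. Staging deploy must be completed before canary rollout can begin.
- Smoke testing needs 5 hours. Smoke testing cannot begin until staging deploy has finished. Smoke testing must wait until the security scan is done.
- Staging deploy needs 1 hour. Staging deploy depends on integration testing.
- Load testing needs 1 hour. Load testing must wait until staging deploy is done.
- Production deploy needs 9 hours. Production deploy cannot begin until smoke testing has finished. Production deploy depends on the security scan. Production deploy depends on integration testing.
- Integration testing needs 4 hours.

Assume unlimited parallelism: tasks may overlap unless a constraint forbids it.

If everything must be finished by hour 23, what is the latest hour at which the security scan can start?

3

Production deploy has no dependents, so it just needs to finish by hour 23. Starting by 23 − 9 = hour 14 achieves that.
Smoke testing must finish before production deploy (must start by hour 14). With a 5-hour duration, smoke testing must start by 14 − 5 = hour 9.
The security scan has several dependents: smoke testing (must start by hour 9); production deploy (must start by hour 14). The earliest of those limits is hour 9, so the security scan must start by 9 − 6 = hour 3.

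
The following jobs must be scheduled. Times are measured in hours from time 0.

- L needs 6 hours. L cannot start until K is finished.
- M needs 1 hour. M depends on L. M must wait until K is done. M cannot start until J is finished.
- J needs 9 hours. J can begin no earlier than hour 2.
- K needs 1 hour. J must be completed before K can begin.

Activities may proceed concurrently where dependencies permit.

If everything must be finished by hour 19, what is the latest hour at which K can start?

Nothing follows M; the deadline of hour 19 is its only limit. It must start by 19 − 1 = hour 18.
L must finish before M (must start by hour 18). With a 6-hour duration, L must start by 18 − 6 = hour 12.
K must finish in time for L (must start by hour 12); M (must start by hour 18). The tightest is hour 12, so K must start by 12 − 1 = hour 11.

11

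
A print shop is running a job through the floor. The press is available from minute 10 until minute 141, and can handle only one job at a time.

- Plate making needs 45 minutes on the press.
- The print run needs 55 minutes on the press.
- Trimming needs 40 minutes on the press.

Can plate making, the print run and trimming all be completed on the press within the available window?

No

The press window is 141 − 10 = 131 minutes.
Running back to back, the jobs need 45 + 55 + 40 = 140 minutes on the press.
Since 140 > 131, they cannot all fit.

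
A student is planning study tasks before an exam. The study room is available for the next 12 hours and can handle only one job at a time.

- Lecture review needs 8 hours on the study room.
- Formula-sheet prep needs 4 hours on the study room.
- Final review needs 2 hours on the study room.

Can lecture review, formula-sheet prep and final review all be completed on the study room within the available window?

No

Running back to back, the jobs need 8 + 4 + 2 = 14 hours on the study room.
Since 14 > 12, they cannot all fit.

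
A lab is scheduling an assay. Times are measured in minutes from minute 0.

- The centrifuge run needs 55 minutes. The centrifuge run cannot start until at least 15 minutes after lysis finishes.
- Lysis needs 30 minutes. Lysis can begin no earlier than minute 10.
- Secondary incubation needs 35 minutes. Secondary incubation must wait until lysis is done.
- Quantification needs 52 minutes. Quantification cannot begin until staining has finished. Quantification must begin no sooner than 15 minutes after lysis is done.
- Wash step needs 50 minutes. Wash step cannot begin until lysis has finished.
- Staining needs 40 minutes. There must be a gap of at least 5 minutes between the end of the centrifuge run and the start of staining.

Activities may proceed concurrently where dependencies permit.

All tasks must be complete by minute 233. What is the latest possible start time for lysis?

36

To finish by minute 233, quantification (duration 52) must start no later than minute 181.
Staining must finish before quantification (must start by minute 181). With a 40-minute duration, staining must start by 181 − 40 = minute 141.
Since staining (must start by minute 141, minus 5-minute gap → minute 136) depends on it, the centrifuge run must finish by minute 136. Backing off its 55-minute duration gives a latest start of minute 81.
Nothing follows wash step; the deadline of minute 233 is its only limit. It must start by 233 − 50 = minute 183.
To finish by minute 233, secondary incubation (duration 35) must start no later than minute 198.
Lysis must finish in time for the centrifuge run (must start by minute 81, minus 15-minute gap → minute 66); wash step (must start by minute 183); secondary incubation (must start by minute 198); quantification (must start by minute 181, minus 15-minute gap → minute 166). The tightest is minute 66, so lysis must start by 66 − 30 = minute 36.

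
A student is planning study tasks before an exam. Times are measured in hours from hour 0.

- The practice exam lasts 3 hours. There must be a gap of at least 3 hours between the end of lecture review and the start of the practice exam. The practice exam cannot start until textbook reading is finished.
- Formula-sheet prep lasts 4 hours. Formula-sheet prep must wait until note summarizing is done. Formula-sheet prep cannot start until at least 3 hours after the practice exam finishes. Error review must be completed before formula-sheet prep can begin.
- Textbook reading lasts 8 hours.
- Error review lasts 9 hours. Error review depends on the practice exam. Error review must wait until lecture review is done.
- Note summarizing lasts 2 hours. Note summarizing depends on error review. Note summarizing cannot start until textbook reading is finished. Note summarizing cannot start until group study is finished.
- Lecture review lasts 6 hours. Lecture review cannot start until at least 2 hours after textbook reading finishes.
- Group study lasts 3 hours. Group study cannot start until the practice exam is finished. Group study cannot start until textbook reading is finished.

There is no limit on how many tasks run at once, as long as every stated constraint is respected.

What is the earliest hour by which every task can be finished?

Textbook reading can start immediately at hour 0; it finishes at hour 8.
Lecture review cannot begin until textbook reading (finishes hour 8, plus 2-hour gap → hour 10). It runs from hour 10 to 10 + 6 = hour 16.
The practice exam needs all of lecture review (finishes hour 16, plus 3-hour gap → hour 19); textbook reading (finishes hour 8). That puts its earliest start at hour 19; it finishes at 19 + 3 = hour 22.
For group study: the practice exam (finishes hour 22); textbook reading (finishes hour 8). Taking the maximum gives a start of hour 22, and it finishes at 22 + 3 = hour 25.
Error review has to wait for the practice exam (finishes hour 22); lecture review (finishes hour 16). The latest of these is hour 22, so error review runs hour 22 to 22 + 9 = hour 31.
For note summarizing: error review (finishes hour 31); textbook reading (finishes hour 8); group study (finishes hour 25). Taking the maximum gives a start of hour 31, and it finishes at 31 + 2 = hour 33.
Formula-sheet prep has to wait for note summarizing (finishes hour 33); the practice exam (finishes hour 22, plus 3-hour gap → hour 25); error review (finishes hour 31). The latest of these is hour 33, so formula-sheet prep runs hour 33 to 33 + 4 = hour 37.
All tasks are finished once the last one completes. Finish times: Textbook reading at 8, Lecture review at 16, The practice exam at 22, Error review at 31, Group study at 25, Note summarizing at 33, Formula-sheet prep at 37. The latest is hour 37.

37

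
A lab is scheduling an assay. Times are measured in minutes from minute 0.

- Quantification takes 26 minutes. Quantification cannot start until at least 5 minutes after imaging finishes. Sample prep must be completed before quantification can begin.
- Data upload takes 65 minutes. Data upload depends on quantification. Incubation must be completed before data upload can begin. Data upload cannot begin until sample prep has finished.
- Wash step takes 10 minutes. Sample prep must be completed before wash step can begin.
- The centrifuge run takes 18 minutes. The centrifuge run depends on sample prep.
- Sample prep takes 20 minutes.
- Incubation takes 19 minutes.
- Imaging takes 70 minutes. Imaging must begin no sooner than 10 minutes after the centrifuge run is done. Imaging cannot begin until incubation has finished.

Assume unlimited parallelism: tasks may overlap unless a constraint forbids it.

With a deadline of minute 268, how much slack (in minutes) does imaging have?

Nothing blocks incubation, so it runs from minute 0 to minute 19.
Nothing blocks sample prep, so it runs from minute 0 to minute 20.
The centrifuge run waits on sample prep (finishes minute 20), so it starts at minute 20 and finishes at 20 + 18 = minute 38.
Imaging cannot start until the centrifuge run (finishes minute 38, plus 10-minute gap → minute 48); incubation (finishes minute 19). The controlling bound is minute 48, so imaging finishes at 48 + 70 = minute 118.

Working backward from the deadline:
Data upload must finish by minute 268; it takes 65 minutes, so it must start by 268 − 65 = minute 203.
Quantification feeds into data upload (must start by minute 203); so quantification must finish by minute 203 and therefore start by minute 177.
Imaging has to be done before quantification (must start by minute 177, minus 5-minute gap → minute 172). That means finishing by minute 172, i.e. starting by 172 − 70 = minute 102.
So imaging can start as early as minute 48 and as late as minute 102, giving 102 − 48 = 54 minutes of slack.

54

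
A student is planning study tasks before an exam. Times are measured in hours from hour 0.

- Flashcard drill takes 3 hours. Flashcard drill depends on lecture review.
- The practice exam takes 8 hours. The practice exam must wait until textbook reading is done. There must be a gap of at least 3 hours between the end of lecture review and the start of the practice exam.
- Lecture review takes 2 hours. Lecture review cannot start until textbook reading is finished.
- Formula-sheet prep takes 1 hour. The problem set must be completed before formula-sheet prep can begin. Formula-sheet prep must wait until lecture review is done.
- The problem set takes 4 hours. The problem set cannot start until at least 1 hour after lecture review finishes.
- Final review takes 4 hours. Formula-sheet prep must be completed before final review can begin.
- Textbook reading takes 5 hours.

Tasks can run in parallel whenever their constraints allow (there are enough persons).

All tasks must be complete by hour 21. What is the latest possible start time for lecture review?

Final review has no dependents, so it just needs to finish by hour 21. Starting by 21 − 4 = hour 17 achieves that.
Formula-sheet prep feeds into final review (must start by hour 17); so formula-sheet prep must finish by hour 17 and therefore start by hour 16.
The problem set has to be done before formula-sheet prep (must start by hour 16). That means finishing by hour 16, i.e. starting by 16 − 4 = hour 12.
To finish by hour 21, flashcard drill (duration 3) must start no later than hour 18.
The practice exam has no dependents, so it just needs to finish by hour 21. Starting by 21 − 8 = hour 13 achieves that.
Lecture review must finish in time for the problem set (must start by hour 12, minus 1-hour gap → hour 11); flashcard drill (must start by hour 18); the practice exam (must start by hour 13, minus 3-hour gap → hour 10); formula-sheet prep (must start by hour 16). The tightest is hour 10, so lecture review must start by 10 − 2 = hour 8.

8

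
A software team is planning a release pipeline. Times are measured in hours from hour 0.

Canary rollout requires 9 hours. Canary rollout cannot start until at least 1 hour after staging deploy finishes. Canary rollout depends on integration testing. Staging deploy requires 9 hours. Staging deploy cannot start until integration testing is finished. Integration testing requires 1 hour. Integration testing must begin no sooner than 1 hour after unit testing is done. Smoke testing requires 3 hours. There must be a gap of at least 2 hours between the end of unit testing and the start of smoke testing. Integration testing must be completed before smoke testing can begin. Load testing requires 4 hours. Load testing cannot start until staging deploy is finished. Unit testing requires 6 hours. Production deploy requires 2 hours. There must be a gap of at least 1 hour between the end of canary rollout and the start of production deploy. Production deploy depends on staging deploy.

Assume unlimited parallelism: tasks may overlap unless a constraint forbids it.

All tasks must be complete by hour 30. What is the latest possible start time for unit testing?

Nothing follows production deploy; the deadline of hour 30 is its only limit. It must start by 30 − 2 = hour 28.
Canary rollout has to be done before production deploy (must start by hour 28, minus 1-hour gap → hour 27). That means finishing by hour 27, i.e. starting by 27 − 9 = hour 18.
To finish by hour 30, load testing (duration 4) must start no later than hour 26.
Staging deploy has several dependents: canary rollout (must start by hour 18, minus 1-hour gap → hour 17); load testing (must start by hour 26); production deploy (must start by hour 28). The earliest of those limits is hour 17, so staging deploy must start by 17 − 9 = hour 8.
Smoke testing has no dependents, so it just needs to finish by hour 30. Starting by 30 − 3 = hour 27 achieves that.
Integration testing feeds staging deploy (must start by hour 8); smoke testing (must start by hour 27); canary rollout (must start by hour 18). Taking the minimum, integration testing must finish by hour 8 and start by 8 − 1 = hour 7.
Unit testing must finish in time for integration testing (must start by hour 7, minus 1-hour gap → hour 6); smoke testing (must start by hour 27, minus 2-hour gap → hour 25). The tightest is hour 6, so unit testing must start by 6 − 6 = hour 0.

0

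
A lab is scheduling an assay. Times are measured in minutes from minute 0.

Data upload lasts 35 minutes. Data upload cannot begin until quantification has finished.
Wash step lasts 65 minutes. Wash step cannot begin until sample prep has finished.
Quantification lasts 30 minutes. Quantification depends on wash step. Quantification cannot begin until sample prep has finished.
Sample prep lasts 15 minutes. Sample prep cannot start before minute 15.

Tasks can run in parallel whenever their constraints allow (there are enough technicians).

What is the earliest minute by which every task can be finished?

160

Sample prep cannot begin until its own release at minute 15. It runs from minute 15 to 15 + 15 = minute 30.
Wash step cannot begin until sample prep (finishes minute 30). It runs from minute 30 to 30 + 65 = minute 95.
Quantification cannot start until wash step (finishes minute 95); sample prep (finishes minute 30). The controlling bound is minute 95, so quantification finishes at 95 + 30 = minute 125.
Data upload cannot begin until quantification (finishes minute 125). It runs from minute 125 to 125 + 35 = minute 160.
All tasks are finished once the last one completes. Finish times: Sample prep at 30, Wash step at 95, Quantification at 125, Data upload at 160. The latest is minute 160.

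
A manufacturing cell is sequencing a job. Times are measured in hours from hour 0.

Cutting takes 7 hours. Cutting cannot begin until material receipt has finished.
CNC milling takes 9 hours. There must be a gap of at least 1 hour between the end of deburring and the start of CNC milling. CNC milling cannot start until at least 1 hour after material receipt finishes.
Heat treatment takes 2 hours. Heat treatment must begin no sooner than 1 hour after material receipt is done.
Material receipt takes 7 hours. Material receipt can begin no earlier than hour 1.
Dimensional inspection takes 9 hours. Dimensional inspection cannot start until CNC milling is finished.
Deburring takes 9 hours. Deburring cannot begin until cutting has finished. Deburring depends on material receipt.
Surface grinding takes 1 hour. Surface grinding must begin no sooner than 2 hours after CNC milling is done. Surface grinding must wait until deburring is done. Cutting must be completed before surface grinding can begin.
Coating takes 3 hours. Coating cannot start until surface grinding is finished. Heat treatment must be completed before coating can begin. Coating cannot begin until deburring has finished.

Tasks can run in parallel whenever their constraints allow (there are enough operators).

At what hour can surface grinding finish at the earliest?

Material receipt cannot begin until its own release at hour 1. It runs from hour 1 to 1 + 7 = hour 8.
Cutting waits on material receipt (finishes hour 8), so it starts at hour 8 and finishes at 8 + 7 = hour 15.
For deburring: cutting (finishes hour 15); material receipt (finishes hour 8). Taking the maximum gives a start of hour 15, and it finishes at 15 + 9 = hour 24.
CNC milling needs all of deburring (finishes hour 24, plus 1-hour gap → hour 25); material receipt (finishes hour 8, plus 1-hour gap → hour 9). That puts its earliest start at hour 25; it finishes at 25 + 9 = hour 34.
Surface grinding cannot start until CNC milling (finishes hour 34, plus 2-hour gap → hour 36); deburring (finishes hour 24); cutting (finishes hour 15). The controlling bound is hour 36, so surface grinding finishes at 36 + 1 = hour 37.

37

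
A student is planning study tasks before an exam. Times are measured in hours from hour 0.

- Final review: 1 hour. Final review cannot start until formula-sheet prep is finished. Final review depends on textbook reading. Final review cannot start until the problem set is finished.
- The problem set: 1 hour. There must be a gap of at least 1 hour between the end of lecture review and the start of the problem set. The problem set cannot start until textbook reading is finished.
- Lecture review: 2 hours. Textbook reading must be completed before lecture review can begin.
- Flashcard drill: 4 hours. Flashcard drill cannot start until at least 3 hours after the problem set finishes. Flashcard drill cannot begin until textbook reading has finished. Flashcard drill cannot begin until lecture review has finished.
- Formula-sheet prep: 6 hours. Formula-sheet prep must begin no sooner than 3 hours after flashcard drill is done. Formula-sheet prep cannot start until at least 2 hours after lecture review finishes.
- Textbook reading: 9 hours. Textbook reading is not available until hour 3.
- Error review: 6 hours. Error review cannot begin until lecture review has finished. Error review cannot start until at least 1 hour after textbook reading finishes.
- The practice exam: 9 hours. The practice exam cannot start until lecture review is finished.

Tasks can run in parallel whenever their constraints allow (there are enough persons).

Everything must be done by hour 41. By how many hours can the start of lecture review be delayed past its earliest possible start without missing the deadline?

8

After its own release at hour 3, textbook reading can start at hour 3 and finishes at hour 12.
Lecture review cannot begin until textbook reading (finishes hour 12). It runs from hour 12 to 12 + 2 = hour 14.

Working backward from the deadline:
Final review must finish by hour 41; it takes 1 hour, so it must start by 41 − 1 = hour 40.
Formula-sheet prep feeds into final review (must start by hour 40); so formula-sheet prep must finish by hour 40 and therefore start by hour 34.
Flashcard drill has to be done before formula-sheet prep (must start by hour 34, minus 3-hour gap → hour 31). That means finishing by hour 31, i.e. starting by 31 − 4 = hour 27.
For the problem set: flashcard drill (must start by hour 27, minus 3-hour gap → hour 24); final review (must start by hour 40). The most restrictive is hour 24; with a 1-hour duration, the problem set must start by hour 23.
Nothing follows the practice exam; the deadline of hour 41 is its only limit. It must start by 41 − 9 = hour 32.
Error review must finish by hour 41; it takes 6 hours, so it must start by 41 − 6 = hour 35.
Lecture review has several dependents: the problem set (must start by hour 23, minus 1-hour gap → hour 22); flashcard drill (must start by hour 27); the practice exam (must start by hour 32); error review (must start by hour 35); formula-sheet prep (must start by hour 34, minus 2-hour gap → hour 32). The earliest of those limits is hour 22, so lecture review must start by 22 − 2 = hour 20.
So lecture review can start as early as hour 12 and as late as hour 20, giving 20 − 12 = 8 hours of slack.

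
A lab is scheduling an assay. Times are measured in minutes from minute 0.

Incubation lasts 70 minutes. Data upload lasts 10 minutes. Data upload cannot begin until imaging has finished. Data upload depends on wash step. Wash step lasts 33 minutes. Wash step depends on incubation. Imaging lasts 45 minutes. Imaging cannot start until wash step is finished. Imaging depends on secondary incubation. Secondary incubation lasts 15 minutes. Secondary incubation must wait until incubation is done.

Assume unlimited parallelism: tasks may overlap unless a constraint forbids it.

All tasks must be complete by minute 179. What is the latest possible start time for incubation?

Data upload has no dependents, so it just needs to finish by minute 179. Starting by 179 − 10 = minute 169 achieves that.
Imaging feeds into data upload (must start by minute 169); so imaging must finish by minute 169 and therefore start by minute 124.
For wash step: imaging (must start by minute 124); data upload (must start by minute 169). The most restrictive is minute 124; with a 33-minute duration, wash step must start by minute 91.
Secondary incubation must finish before imaging (must start by minute 124). With a 15-minute duration, secondary incubation must start by 124 − 15 = minute 109.
For incubation: wash step (must start by minute 91); secondary incubation (must start by minute 109). The most restrictive is minute 91; with a 70-minute duration, incubation must start by minute 21.

21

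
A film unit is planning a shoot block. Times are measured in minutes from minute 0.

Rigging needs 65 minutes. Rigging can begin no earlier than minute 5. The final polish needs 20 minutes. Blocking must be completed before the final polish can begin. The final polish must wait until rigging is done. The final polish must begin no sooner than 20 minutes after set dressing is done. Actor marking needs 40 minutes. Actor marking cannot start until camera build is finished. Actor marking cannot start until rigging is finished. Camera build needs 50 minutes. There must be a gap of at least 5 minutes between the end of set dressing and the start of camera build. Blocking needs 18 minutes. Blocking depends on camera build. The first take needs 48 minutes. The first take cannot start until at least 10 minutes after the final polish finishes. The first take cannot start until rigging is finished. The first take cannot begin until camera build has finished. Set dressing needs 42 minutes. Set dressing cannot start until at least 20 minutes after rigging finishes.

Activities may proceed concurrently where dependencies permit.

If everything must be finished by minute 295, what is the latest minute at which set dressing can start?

102

Nothing follows the first take; the deadline of minute 295 is its only limit. It must start by 295 − 48 = minute 247.
The final polish must finish before the first take (must start by minute 247, minus 10-minute gap → minute 237). With a 20-minute duration, the final polish must start by 237 − 20 = minute 217.
Blocking has to be done before the final polish (must start by minute 217). That means finishing by minute 217, i.e. starting by 217 − 18 = minute 199.
Actor marking must finish by minute 295; it takes 40 minutes, so it must start by 295 − 40 = minute 255.
Camera build must finish in time for blocking (must start by minute 199); actor marking (must start by minute 255); the first take (must start by minute 247). The tightest is minute 199, so camera build must start by 199 − 50 = minute 149.
Set dressing has several dependents: camera build (must start by minute 149, minus 5-minute gap → minute 144); the final polish (must start by minute 217, minus 20-minute gap → minute 197). The earliest of those limits is minute 144, so set dressing must start by 144 − 42 = minute 102.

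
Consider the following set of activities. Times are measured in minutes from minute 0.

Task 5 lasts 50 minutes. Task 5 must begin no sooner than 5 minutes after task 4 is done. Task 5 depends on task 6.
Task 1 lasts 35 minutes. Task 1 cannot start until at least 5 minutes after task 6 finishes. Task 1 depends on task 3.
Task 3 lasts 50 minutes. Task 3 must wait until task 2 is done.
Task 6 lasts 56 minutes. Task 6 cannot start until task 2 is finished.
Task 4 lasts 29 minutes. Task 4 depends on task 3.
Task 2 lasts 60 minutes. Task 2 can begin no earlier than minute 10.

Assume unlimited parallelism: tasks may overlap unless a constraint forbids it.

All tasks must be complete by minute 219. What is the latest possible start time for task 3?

Nothing follows task 1; the deadline of minute 219 is its only limit. It must start by 219 − 35 = minute 184.
Task 5 has no dependents, so it just needs to finish by minute 219. Starting by 219 − 50 = minute 169 achieves that.
Since task 5 (must start by minute 169, minus 5-minute gap → minute 164) depends on it, task 4 must finish by minute 164. Backing off its 29-minute duration gives a latest start of minute 135.
Task 3 must finish in time for task 1 (must start by minute 184); task 4 (must start by minute 135). The tightest is minute 135, so task 3 must start by 135 − 50 = minute 85.

85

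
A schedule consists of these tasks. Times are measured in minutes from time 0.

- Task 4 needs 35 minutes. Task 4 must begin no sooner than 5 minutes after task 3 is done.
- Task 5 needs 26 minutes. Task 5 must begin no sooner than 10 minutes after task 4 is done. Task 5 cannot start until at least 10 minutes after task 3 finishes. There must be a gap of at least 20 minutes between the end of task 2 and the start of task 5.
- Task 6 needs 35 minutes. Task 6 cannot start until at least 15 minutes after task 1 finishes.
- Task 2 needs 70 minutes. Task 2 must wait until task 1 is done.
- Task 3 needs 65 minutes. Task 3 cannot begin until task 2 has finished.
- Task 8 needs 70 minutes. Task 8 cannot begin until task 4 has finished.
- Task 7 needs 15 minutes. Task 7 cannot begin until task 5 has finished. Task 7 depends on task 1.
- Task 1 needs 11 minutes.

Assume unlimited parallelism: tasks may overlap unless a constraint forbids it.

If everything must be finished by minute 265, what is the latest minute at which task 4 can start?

160

Task 7 has no dependents, so it just needs to finish by minute 265. Starting by 265 − 15 = minute 250 achieves that.
Task 5 feeds into task 7 (must start by minute 250); so task 5 must finish by minute 250 and therefore start by minute 224.
Nothing follows task 8; the deadline of minute 265 is its only limit. It must start by 265 − 70 = minute 195.
Task 4 feeds task 5 (must start by minute 224, minus 10-minute gap → minute 214); task 8 (must start by minute 195). Taking the minimum, task 4 must finish by minute 195 and start by 195 − 35 = minute 160.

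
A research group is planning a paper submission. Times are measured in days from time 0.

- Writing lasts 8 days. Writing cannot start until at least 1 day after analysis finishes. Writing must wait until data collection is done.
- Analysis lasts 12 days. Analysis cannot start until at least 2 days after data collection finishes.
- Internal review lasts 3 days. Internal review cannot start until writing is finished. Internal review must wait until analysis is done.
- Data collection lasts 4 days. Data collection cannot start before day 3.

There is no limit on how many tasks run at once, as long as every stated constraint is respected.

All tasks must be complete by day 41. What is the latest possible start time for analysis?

Internal review has no dependents, so it just needs to finish by day 41. Starting by 41 − 3 = day 38 achieves that.
Writing must finish before internal review (must start by day 38). With an 8-day duration, writing must start by 38 − 8 = day 30.
For analysis: writing (must start by day 30, minus 1-day gap → day 29); internal review (must start by day 38). The most restrictive is day 29; with a 12-day duration, analysis must start by day 17.

17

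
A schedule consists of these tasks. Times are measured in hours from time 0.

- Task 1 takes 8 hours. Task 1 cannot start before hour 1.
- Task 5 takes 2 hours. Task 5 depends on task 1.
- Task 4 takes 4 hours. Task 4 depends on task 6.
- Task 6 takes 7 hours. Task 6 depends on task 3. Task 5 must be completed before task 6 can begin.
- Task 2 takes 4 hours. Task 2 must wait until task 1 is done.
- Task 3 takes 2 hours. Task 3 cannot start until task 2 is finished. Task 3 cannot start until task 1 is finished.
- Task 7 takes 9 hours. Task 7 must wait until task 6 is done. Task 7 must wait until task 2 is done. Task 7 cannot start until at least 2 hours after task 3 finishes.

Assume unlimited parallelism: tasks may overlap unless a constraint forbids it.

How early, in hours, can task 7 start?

Task 1 waits on its own release at hour 1, so it starts at hour 1 and finishes at 1 + 8 = hour 9.
Task 5 waits on task 1 (finishes hour 9), so it starts at hour 9 and finishes at 9 + 2 = hour 11.
After task 1 (finishes hour 9), task 2 can start at hour 9 and finishes at hour 13.
For task 3: task 2 (finishes hour 13); task 1 (finishes hour 9). Taking the maximum gives a start of hour 13, and it finishes at 13 + 2 = hour 15.
Task 6 has to wait for task 3 (finishes hour 15); task 5 (finishes hour 11). The latest of these is hour 15, so task 6 runs hour 15 to 15 + 7 = hour 22.
Task 7 waits on task 6 (finishes hour 22); task 2 (finishes hour 13); task 3 (finishes hour 15, plus 2-hour gap → hour 17). The latest of these is hour 22, which is the earliest task 7 can start.

22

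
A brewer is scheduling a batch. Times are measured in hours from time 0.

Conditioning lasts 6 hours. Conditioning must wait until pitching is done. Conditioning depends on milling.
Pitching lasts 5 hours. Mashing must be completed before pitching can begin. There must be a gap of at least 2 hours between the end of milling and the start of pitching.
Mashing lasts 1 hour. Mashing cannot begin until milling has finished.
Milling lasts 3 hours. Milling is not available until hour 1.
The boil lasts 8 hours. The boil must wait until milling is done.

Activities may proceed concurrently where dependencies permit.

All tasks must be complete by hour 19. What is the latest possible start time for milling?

Conditioning must finish by hour 19; it takes 6 hours, so it must start by 19 − 6 = hour 13.
Pitching feeds into conditioning (must start by hour 13); so pitching must finish by hour 13 and therefore start by hour 8.
Mashing feeds into pitching (must start by hour 8); so mashing must finish by hour 8 and therefore start by hour 7.
To finish by hour 19, the boil (duration 8) must start no later than hour 11.
Milling feeds mashing (must start by hour 7); the boil (must start by hour 11); pitching (must start by hour 8, minus 2-hour gap → hour 6); conditioning (must start by hour 13). Taking the minimum, milling must finish by hour 6 and start by 6 − 3 = hour 3.

3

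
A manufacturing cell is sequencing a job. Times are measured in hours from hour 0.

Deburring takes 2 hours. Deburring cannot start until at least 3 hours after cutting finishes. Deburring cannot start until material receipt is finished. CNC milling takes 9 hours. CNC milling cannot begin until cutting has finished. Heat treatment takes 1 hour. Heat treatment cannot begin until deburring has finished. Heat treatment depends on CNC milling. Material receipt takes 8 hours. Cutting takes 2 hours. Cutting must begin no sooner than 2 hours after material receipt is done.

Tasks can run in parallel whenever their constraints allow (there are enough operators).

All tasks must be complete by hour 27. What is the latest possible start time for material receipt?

Heat treatment must finish by hour 27; it takes 1 hour, so it must start by 27 − 1 = hour 26.
Deburring feeds into heat treatment (must start by hour 26); so deburring must finish by hour 26 and therefore start by hour 24.
CNC milling must finish before heat treatment (must start by hour 26). With a 9-hour duration, CNC milling must start by 26 − 9 = hour 17.
Cutting has several dependents: deburring (must start by hour 24, minus 3-hour gap → hour 21); CNC milling (must start by hour 17). The earliest of those limits is hour 17, so cutting must start by 17 − 2 = hour 15.
For material receipt: cutting (must start by hour 15, minus 2-hour gap → hour 13); deburring (must start by hour 24). The most restrictive is hour 13; with an 8-hour duration, material receipt must start by hour 5.

5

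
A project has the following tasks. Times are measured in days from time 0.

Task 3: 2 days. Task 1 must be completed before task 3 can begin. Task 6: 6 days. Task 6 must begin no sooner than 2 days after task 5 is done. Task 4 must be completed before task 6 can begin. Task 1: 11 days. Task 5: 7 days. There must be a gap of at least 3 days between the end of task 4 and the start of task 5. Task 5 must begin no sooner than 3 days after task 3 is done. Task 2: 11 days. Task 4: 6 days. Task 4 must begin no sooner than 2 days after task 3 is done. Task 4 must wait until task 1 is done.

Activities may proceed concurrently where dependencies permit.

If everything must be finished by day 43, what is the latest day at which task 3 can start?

Nothing follows task 6; the deadline of day 43 is its only limit. It must start by 43 − 6 = day 37.
Task 5 feeds into task 6 (must start by day 37, minus 2-day gap → day 35); so task 5 must finish by day 35 and therefore start by day 28.
Task 4 feeds task 5 (must start by day 28, minus 3-day gap → day 25); task 6 (must start by day 37). Taking the minimum, task 4 must finish by day 25 and start by 25 − 6 = day 19.
Task 3 must finish in time for task 4 (must start by day 19, minus 2-day gap → day 17); task 5 (must start by day 28, minus 3-day gap → day 25). The tightest is day 17, so task 3 must start by 17 − 2 = day 15.

15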